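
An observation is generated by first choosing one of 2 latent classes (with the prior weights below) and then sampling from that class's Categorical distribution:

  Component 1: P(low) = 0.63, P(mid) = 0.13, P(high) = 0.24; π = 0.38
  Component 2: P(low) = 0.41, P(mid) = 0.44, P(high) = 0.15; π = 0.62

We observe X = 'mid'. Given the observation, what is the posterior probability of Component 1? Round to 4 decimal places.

0.1533

The responsibility of component k is π_k f_k(x) divided by Σ_j π_j f_j(x).
Evaluate each component's likelihood at the observed value:
  f_1 = 0.13
  f_2 = 0.44
Weight by the priors:
  π_1·f_1 = 0.38 × 0.13 = 0.0494
  π_2·f_2 = 0.62 × 0.44 = 0.2728
Evidence: 0.0494 + 0.2728 = 0.3222
Responsibility of Component 1: 0.0494 / 0.3222 ≈ 0.1533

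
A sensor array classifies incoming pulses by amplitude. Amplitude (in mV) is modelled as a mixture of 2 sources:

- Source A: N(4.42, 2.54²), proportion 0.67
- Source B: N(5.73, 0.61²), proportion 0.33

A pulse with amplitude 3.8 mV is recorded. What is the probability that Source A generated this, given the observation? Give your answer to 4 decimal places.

0.9860

Posterior ∝ prior × likelihood, so P(k | x) ∝ P(Z=k) f_k(x); normalise over all components.
Component likelihoods at x = 3.8 mV:
  L_A = 0.152454
  L_B = 0.00438361
Unnormalised posteriors:
  P(Z=A)·L_A = 0.67 × 0.152454 = 0.102144
  P(Z=B)·L_B = 0.33 × 0.00438361 = 0.00144659
Marginal: 0.102144 + 0.00144659 = 0.103591
So the posterior for Source A is 0.102144 / 0.103591 ≈ 0.9860.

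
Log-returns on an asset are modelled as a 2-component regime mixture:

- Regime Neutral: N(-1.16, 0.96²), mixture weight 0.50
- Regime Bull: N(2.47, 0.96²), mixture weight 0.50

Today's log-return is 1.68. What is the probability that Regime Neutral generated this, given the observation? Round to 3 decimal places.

0.017

Apply Bayes' rule: the posterior for each component is proportional to its prior times its likelihood at x.
Normal densities:
  f_Neutral = (1/(0.96·√(2π)))·exp(−(1.68−-1.16)²/(2·0.96²)) = 0.415565·exp(-4.37587) = 0.00522665
  f_Bull = (1/(0.96·√(2π)))·exp(−(1.68−2.47)²/(2·0.96²)) = 0.415565·exp(-0.33860) = 0.296202
Weight by the priors:
  w_Neutral·f_Neutral = 0.50 × 0.00522665 = 0.00261333
  w_Bull·f_Bull = 0.50 × 0.296202 = 0.148101
Normaliser: 0.00261333 + 0.148101 = 0.150714
So the posterior for Regime Neutral is 0.00261333 / 0.150714 ≈ 0.017.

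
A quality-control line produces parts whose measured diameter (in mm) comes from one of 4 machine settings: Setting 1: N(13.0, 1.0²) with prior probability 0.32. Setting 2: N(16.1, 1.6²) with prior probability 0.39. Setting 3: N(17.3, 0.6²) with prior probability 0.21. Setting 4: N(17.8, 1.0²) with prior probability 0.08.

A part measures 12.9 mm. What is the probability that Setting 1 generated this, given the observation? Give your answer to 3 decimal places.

0.906

Apply Bayes' rule: the posterior for each component is proportional to its prior times its likelihood at x.
Normal densities:
  f_1 = (1/(1.0·√(2π)))·exp(−(12.9−13.0)²/(2·1.0²)) = 0.398942·exp(-0.00500) = 0.396953
  f_2 = (1/(1.6·√(2π)))·exp(−(12.9−16.1)²/(2·1.6²)) = 0.249339·exp(-2.00000) = 0.0337444
  f_3 = (1/(0.6·√(2π)))·exp(−(12.9−17.3)²/(2·0.6²)) = 0.664904·exp(-26.88889) = 1.39657e-12
  f_4 = (1/(1.0·√(2π)))·exp(−(12.9−17.8)²/(2·1.0²)) = 0.398942·exp(-12.00500) = 2.43896e-06
Unnormalised posteriors:
  P(Z=1)·f_1 = 0.32 × 0.396953 = 0.127025
  P(Z=2)·f_2 = 0.39 × 0.0337444 = 0.0131603
  P(Z=3)·f_3 = 0.21 × 1.39657e-12 = 2.9328e-13
  P(Z=4)·f_4 = 0.08 × 2.43896e-06 = 1.95117e-07
Normaliser: 0.127025 + 0.0131603 + 2.9328e-13 + 1.95117e-07 = 0.140185
Responsibility of Setting 1: 0.127025 / 0.140185 ≈ 0.906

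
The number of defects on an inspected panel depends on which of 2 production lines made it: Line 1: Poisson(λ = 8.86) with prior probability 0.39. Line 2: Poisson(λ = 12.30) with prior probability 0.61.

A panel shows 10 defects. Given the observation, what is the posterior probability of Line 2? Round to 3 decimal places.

P(component k | x) = π_k·f_k(x) / marginal(x), where marginal(x) = Σ_j π_j·f_j(x).
Evaluate each component's likelihood at the observed value:
  p_1 = 0.116607
  p_2 = 0.0994182
Multiply by the mixture weights:
  π_1·p_1 = 0.39 × 0.116607 = 0.0454768
  π_2·p_2 = 0.61 × 0.0994182 = 0.0606451
Sum: 0.0454768 + 0.0606451 = 0.106122
Responsibility of Line 2: 0.0606451 / 0.106122 ≈ 0.571

0.571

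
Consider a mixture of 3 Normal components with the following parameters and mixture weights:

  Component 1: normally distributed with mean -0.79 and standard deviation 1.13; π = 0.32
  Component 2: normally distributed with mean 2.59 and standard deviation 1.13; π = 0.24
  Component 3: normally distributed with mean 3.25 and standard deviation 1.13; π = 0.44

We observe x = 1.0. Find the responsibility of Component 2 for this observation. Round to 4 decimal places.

0.3700

Apply Bayes' rule: the posterior for each component is proportional to its prior times its likelihood at x.
Normal densities:
  p_1 = 0.100681
  p_2 = 0.131192
  p_3 = 0.0486309
Prior × likelihood for each component:
  π_1·p_1 = 0.32 × 0.100681 = 0.032218
  π_2·p_2 = 0.24 × 0.131192 = 0.0314861
  π_3·p_3 = 0.44 × 0.0486309 = 0.0213976
Evidence: 0.032218 + 0.0314861 + 0.0213976 = 0.0851017
So the posterior for Component 2 is 0.0314861 / 0.0851017 ≈ 0.3700.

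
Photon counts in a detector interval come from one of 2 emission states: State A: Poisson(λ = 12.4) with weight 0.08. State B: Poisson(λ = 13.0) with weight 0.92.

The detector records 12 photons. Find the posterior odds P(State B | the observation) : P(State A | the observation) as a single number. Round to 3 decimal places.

Only the two components matter; the odds are (w_i f_i(x)) / (w_j f_j(x)).
Component likelihoods at x = 12 photons:
  p_A = 0.113624
  p_B = 0.10994
Posterior odds = (w_B·p_B) / (w_A·p_A) = (0.92·0.10994) / (0.08·0.113624) = 0.101145 / 0.00908995 ≈ 11.127

11.127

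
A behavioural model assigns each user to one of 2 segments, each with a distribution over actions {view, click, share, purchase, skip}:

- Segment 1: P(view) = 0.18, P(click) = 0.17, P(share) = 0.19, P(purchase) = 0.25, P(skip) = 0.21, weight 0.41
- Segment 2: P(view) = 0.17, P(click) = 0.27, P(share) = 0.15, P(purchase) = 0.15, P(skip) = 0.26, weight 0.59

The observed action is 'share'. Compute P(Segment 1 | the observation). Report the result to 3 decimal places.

0.468

P(component k | x) = P(Z=k)·f_k(x) / marginal(x), where marginal(x) = Σ_j P(Z=j)·f_j(x).
Categorical probabilities:
  L_1 = 0.19
  L_2 = 0.15
Unnormalised posteriors:
  P(Z=1)·L_1 = 0.41 × 0.19 = 0.0779
  P(Z=2)·L_2 = 0.59 × 0.15 = 0.0885
Marginal: 0.0779 + 0.0885 = 0.1664
P(Segment 1 | x) ≈ 0.468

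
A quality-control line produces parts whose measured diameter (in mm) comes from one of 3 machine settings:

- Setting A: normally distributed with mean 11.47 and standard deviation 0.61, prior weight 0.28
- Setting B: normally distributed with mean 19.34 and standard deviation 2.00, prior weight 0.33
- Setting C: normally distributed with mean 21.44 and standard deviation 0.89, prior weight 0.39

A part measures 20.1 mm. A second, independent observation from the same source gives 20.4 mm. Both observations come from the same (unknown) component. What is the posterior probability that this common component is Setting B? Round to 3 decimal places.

P(component k | x) = π_k·f_k(x) / marginal(x), where marginal(x) = Σ_j π_j·f_j(x).
Since both observations come from the same component, the likelihood for component k is f_k(x₁)·f_k(x₂).
  f_A = [(1/(0.61·√(2π)))·exp(−(20.1−11.47)²/(2·0.61²)) = 0.654004·exp(-100.07646) = 2.25386e-44] × [1.89963e-47] = 4.28149e-91
  f_B = [(1/(2.00·√(2π)))·exp(−(20.1−19.34)²/(2·2.00²)) = 0.199471·exp(-0.07220) = 0.185577] × [0.173334] = 0.0321668
  f_C = [(1/(0.89·√(2π)))·exp(−(20.1−21.44)²/(2·0.89²)) = 0.448250·exp(-1.13344) = 0.144302] × [0.226469] = 0.0326799
Prior × likelihood for each component:
  π_A·f_A = 0.28 × 4.28149e-91 = 1.19882e-91
  π_B·f_B = 0.33 × 0.0321668 = 0.010615
  π_C·f_C = 0.39 × 0.0326799 = 0.0127452
Evidence: 1.19882e-91 + 0.010615 + 0.0127452 = 0.0233602
So the posterior for Setting B is 0.010615 / 0.0233602 ≈ 0.454.

0.454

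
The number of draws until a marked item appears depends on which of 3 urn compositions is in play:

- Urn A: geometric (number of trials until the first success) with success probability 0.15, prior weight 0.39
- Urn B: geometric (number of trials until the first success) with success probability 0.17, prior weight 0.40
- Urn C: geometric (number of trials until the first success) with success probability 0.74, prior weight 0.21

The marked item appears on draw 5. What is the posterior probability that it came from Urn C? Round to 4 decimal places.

0.0112

P(component k | x) = P(Z=k)·f_k(x) / marginal(x), where marginal(x) = Σ_j P(Z=j)·f_j(x).
Evaluate each component's likelihood at the observed value:
  L_A = 0.15·(1−0.15)^4 = 0.15·0.522006 = 0.0783009
  L_B = 0.17·(1−0.17)^4 = 0.17·0.474583 = 0.0806791
  L_C = 0.74·(1−0.74)^4 = 0.74·0.00456976 = 0.00338162
Unnormalised posteriors:
  P(Z=A)·L_A = 0.39 × 0.0783009 = 0.0305374
  P(Z=B)·L_B = 0.40 × 0.0806791 = 0.0322717
  P(Z=C)·L_C = 0.21 × 0.00338162 = 0.000710141
Denominator: 0.0305374 + 0.0322717 + 0.000710141 = 0.0635192
P(Urn C | x) = 0.000710141 / 0.0635192 ≈ 0.0112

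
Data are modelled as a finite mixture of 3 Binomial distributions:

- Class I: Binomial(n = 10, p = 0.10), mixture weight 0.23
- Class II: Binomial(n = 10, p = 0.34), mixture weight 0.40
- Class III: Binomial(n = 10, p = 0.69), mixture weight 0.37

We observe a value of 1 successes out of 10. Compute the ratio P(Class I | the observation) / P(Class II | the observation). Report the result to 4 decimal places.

The posterior odds equal the prior odds times the likelihood ratio: (P(Z=i)/P(Z=j))·(f_i(x)/f_j(x)).
Component likelihoods at x = 1 successes out of 10:
  p_I = C(10,1)·0.10^1·0.90^9 = 10·0.1·0.38742 = 0.38742
  p_II = C(10,1)·0.34^1·0.66^9 = 10·0.34·0.0237627 = 0.0807931
  p_III = C(10,1)·0.69^1·0.31^9 = 10·0.69·2.64396e-05 = 0.000182433
Posterior odds = (P(Z=I)·p_I) / (P(Z=II)·p_II) = (0.23·0.38742) / (0.40·0.0807931) = 0.0891067 / 0.0323172 ≈ 2.7572

2.7572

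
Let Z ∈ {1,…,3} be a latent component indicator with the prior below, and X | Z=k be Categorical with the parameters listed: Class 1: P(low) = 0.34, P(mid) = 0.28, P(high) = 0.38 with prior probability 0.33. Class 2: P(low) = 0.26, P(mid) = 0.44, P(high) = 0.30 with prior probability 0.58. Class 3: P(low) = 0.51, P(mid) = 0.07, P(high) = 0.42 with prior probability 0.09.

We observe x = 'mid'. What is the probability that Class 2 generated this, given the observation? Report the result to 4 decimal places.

Apply Bayes' rule: the posterior for each component is proportional to its prior times its likelihood at x.
Component likelihoods at x = 'mid':
  f_1 = P(mid | comp) = 0.28
  f_2 = P(mid | comp) = 0.44
  f_3 = P(mid | comp) = 0.07
Weight by the priors:
  P(Z=1)·f_1 = 0.33 × 0.28 = 0.0924
  P(Z=2)·f_2 = 0.58 × 0.44 = 0.2552
  P(Z=3)·f_3 = 0.09 × 0.07 = 0.0063
Marginal: 0.0924 + 0.2552 + 0.0063 = 0.3539
P(Class 2 | the observation) ≈ 0.7211

0.7211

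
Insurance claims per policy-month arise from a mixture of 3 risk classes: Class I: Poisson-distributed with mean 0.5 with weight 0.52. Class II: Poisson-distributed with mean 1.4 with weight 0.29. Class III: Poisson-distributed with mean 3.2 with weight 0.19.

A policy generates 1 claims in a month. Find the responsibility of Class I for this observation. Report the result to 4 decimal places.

0.5580

By Bayes' theorem, P(k | x) = w_k f_k(x) / Σ_j w_j f_j(x).
Poisson probabilities:
  p_I = 0.303265
  p_II = 0.345236
  p_III = 0.130439
Multiply by the mixture weights:
  w_I·p_I = 0.52 × 0.303265 = 0.157698
  w_II·p_II = 0.29 × 0.345236 = 0.100118
  w_III·p_III = 0.19 × 0.130439 = 0.0247834
Denominator: 0.157698 + 0.100118 + 0.0247834 = 0.2826
Responsibility of Class I: 0.157698 / 0.2826 ≈ 0.5580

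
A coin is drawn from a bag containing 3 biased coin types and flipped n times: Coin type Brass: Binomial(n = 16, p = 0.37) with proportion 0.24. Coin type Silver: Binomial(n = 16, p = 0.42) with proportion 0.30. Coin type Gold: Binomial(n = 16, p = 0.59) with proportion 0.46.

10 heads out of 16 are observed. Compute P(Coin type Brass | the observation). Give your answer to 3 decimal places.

Posterior ∝ prior × likelihood, so P(k | x) ∝ π_k f_k(x); normalise over all components.
Evaluate each component's likelihood at the observed value:
  f_Brass = 0.024076
  f_Silver = 0.0520697
  f_Gold = 0.194423
Unnormalised posteriors:
  π_Brass·f_Brass = 0.24 × 0.024076 = 0.00577824
  π_Silver·f_Silver = 0.30 × 0.0520697 = 0.0156209
  π_Gold·f_Gold = 0.46 × 0.194423 = 0.0894345
Evidence: 0.00577824 + 0.0156209 + 0.0894345 = 0.110834
P(Coin type Brass | x) ≈ 0.052

0.052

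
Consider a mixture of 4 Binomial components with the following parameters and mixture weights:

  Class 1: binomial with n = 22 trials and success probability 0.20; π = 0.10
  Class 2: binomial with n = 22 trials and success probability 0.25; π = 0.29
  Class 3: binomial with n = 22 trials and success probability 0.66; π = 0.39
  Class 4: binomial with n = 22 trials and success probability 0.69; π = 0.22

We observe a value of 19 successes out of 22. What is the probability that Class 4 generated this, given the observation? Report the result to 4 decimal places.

Apply Bayes' rule: the posterior for each component is proportional to its prior times its likelihood at x.
Evaluate each component's likelihood at the observed value:
  f_1 = 4.13391e-11
  f_2 = 2.36355e-09
  f_3 = 0.0225576
  f_4 = 0.0397868
Unnormalised posteriors:
  π_1·f_1 = 0.10 × 4.13391e-11 = 4.13391e-12
  π_2·f_2 = 0.29 × 2.36355e-09 = 6.85429e-10
  π_3·f_3 = 0.39 × 0.0225576 = 0.00879745
  π_4·f_4 = 0.22 × 0.0397868 = 0.00875309
Denominator: 4.13391e-12 + 6.85429e-10 + 0.00879745 + 0.00875309 = 0.0175505
So the posterior for Class 4 is 0.00875309 / 0.0175505 ≈ 0.4987.

0.4987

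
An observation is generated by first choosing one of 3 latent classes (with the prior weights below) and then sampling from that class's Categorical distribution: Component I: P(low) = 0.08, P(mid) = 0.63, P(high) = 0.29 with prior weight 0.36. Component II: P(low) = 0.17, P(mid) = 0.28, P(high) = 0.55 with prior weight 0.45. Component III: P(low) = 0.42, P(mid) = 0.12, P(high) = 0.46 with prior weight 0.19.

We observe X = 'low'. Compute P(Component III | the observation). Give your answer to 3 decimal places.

Apply Bayes' rule: the posterior for each component is proportional to its prior times its likelihood at x.
Component likelihoods at x = 'low':
  f_I = P(low | comp) = 0.08
  f_II = P(low | comp) = 0.17
  f_III = P(low | comp) = 0.42
Prior × likelihood for each component:
  w_I·f_I = 0.36 × 0.08 = 0.0288
  w_II·f_II = 0.45 × 0.17 = 0.0765
  w_III·f_III = 0.19 × 0.42 = 0.0798
Marginal: 0.0288 + 0.0765 + 0.0798 = 0.1851
So the posterior for Component III is 0.0798 / 0.1851 ≈ 0.431.

0.431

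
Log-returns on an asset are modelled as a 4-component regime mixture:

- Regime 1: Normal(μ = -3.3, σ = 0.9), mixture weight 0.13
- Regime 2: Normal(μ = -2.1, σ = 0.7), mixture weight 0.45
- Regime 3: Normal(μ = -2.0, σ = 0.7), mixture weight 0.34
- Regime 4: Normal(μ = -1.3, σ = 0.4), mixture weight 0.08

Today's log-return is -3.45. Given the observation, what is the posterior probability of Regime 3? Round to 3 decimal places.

0.190

P(component k | x) = w_k·f_k(x) / marginal(x), where marginal(x) = Σ_j w_j·f_j(x).
Normal densities:
  p_1 = (1/(0.9·√(2π)))·exp(−(-3.45−-3.3)²/(2·0.9²)) = 0.443269·exp(-0.01389) = 0.437155
  p_2 = (1/(0.7·√(2π)))·exp(−(-3.45−-2.1)²/(2·0.7²)) = 0.569918·exp(-1.85969) = 0.0887477
  p_3 = (1/(0.7·√(2π)))·exp(−(-3.45−-2.0)²/(2·0.7²)) = 0.569918·exp(-2.14541) = 0.0666919
  p_4 = (1/(0.4·√(2π)))·exp(−(-3.45−-1.3)²/(2·0.4²)) = 0.997356·exp(-14.44531) = 5.31289e-07
Unnormalised posteriors:
  w_1·p_1 = 0.13 × 0.437155 = 0.0568302
  w_2·p_2 = 0.45 × 0.0887477 = 0.0399365
  w_3·p_3 = 0.34 × 0.0666919 = 0.0226752
  w_4·p_4 = 0.08 × 5.31289e-07 = 4.25031e-08
Marginal: 0.0568302 + 0.0399365 + 0.0226752 + 4.25031e-08 = 0.119442
Responsibility of Regime 3: 0.0226752 / 0.119442 ≈ 0.190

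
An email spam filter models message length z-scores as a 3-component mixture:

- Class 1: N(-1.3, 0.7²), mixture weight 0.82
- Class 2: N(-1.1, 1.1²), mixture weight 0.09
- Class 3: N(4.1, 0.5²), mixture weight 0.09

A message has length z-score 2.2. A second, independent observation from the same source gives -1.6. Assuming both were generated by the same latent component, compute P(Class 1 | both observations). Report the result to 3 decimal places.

Apply Bayes' rule: the posterior for each component is proportional to its prior times its likelihood at x.
Since both observations come from the same component, the likelihood for component k is f_k(x₁)·f_k(x₂).
  p_1 = [2.12389e-06] × [0.51991] = 1.10423e-06
  p_2 = [0.00402895] × [0.327079] = 0.00131778
  p_3 = [0.000583894] × [4.80269e-29] = 2.80426e-32
Weight by the priors:
  P(Z=1)·p_1 = 0.82 × 1.10423e-06 = 9.05467e-07
  P(Z=2)·p_2 = 0.09 × 0.00131778 = 0.000118601
  P(Z=3)·p_3 = 0.09 × 2.80426e-32 = 2.52384e-33
Marginal: 9.05467e-07 + 0.000118601 + 2.52384e-33 = 0.000119506
P(Class 1 | x₁, x₂) = 9.05467e-07 / 0.000119506 ≈ 0.008

0.008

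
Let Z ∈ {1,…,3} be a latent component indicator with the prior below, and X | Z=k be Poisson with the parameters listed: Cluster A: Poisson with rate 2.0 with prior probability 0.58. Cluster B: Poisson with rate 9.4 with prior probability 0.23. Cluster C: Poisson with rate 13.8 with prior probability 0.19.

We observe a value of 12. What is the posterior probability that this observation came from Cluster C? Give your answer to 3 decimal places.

0.504

Posterior ∝ prior × likelihood, so P(k | x) ∝ P(Z=k) f_k(x); normalise over all components.
Poisson probabilities:
  f_A = e^(−2.0)·2.0^12/12! = 1.15727e-06
  f_B = e^(−9.4)·9.4^12/12! = 0.0821919
  f_C = e^(−13.8)·13.8^12/12! = 0.101146
Multiply by the mixture weights:
  P(Z=A)·f_A = 0.58 × 1.15727e-06 = 6.71216e-07
  P(Z=B)·f_B = 0.23 × 0.0821919 = 0.0189041
  P(Z=C)·f_C = 0.19 × 0.101146 = 0.0192177
Normaliser: 6.71216e-07 + 0.0189041 + 0.0192177 = 0.0381225
So the posterior for Cluster C is 0.0192177 / 0.0381225 ≈ 0.504.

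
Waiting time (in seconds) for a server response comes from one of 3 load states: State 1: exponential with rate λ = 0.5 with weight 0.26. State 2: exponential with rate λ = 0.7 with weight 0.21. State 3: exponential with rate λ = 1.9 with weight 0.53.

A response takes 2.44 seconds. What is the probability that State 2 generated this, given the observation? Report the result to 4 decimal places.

P(component k | x) = π_k·f_k(x) / marginal(x), where marginal(x) = Σ_j π_j·f_j(x).
Component likelihoods at x = 2.44 seconds:
  f_1 = 0.5·e^(−0.5·2.44) = 0.5·e^(−1.2200) = 0.147615
  f_2 = 0.7·e^(−0.7·2.44) = 0.7·e^(−1.7080) = 0.12686
  f_3 = 1.9·e^(−1.9·2.44) = 1.9·e^(−4.6360) = 0.0184232
Weight by the priors:
  π_1·f_1 = 0.26 × 0.147615 = 0.0383799
  π_2·f_2 = 0.21 × 0.12686 = 0.0266405
  π_3·f_3 = 0.53 × 0.0184232 = 0.00976428
Marginal: 0.0383799 + 0.0266405 + 0.00976428 = 0.0747847
So the posterior for State 2 is 0.0266405 / 0.0747847 ≈ 0.3562.

0.3562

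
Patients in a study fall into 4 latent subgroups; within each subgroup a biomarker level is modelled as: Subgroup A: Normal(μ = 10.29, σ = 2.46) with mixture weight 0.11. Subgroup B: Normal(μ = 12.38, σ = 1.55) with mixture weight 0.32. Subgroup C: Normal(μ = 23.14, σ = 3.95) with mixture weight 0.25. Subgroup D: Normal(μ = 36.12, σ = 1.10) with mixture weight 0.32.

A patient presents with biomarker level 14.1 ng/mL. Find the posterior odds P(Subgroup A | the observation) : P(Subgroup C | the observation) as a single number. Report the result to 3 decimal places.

Posterior odds = (w_i f_i(x)) / (w_j f_j(x)); the normalising sum cancels.
Normal densities:
  L_A = 0.0488764
  L_B = 0.139055
  L_C = 0.00736132
  L_D = 3.48838e-88
0.00537641 / 0.00184033 ≈ 2.921

2.921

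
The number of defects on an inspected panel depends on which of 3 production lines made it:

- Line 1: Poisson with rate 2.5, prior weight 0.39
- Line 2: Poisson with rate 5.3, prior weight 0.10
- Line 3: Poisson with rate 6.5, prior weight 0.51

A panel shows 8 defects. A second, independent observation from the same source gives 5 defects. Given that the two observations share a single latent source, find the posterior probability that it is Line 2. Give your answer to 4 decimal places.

P(component k | x) = P(Z=k)·f_k(x) / marginal(x), where marginal(x) = Σ_j P(Z=j)·f_j(x).
Since both observations come from the same component, the likelihood for component k is f_k(x₁)·f_k(x₂).
  f_1 = [e^(−2.5)·2.5^8/8! = 0.00310644] × [0.0668009] = 0.000207513
  f_2 = [e^(−5.3)·5.3^8/8! = 0.0770772] × [0.173955] = 0.013408
  f_3 = [e^(−6.5)·6.5^8/8! = 0.118815] × [0.145369] = 0.017272
Multiply by the mixture weights:
  P(Z=1)·f_1 = 0.39 × 0.000207513 = 8.09302e-05
  P(Z=2)·f_2 = 0.10 × 0.013408 = 0.0013408
  P(Z=3)·f_3 = 0.51 × 0.017272 = 0.00880874
Marginal: 8.09302e-05 + 0.0013408 + 0.00880874 = 0.0102305
P(Line 2 | data) ≈ 0.1311

0.1311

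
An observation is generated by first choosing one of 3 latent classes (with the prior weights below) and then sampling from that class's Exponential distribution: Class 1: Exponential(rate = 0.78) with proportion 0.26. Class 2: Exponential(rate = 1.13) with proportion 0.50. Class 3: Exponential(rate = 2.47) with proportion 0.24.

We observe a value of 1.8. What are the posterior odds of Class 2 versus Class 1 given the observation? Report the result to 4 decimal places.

1.4838

Posterior odds = (P(Z=i) f_i(x)) / (P(Z=j) f_j(x)); the normalising sum cancels.
Evaluate each component's likelihood at the observed value:
  f_1 = 0.191578
  f_2 = 0.147817
  f_3 = 0.0289617
Odds = (0.50/0.26) × (0.147817/0.191578) = 1.92308 × 0.771575 ≈ 1.4838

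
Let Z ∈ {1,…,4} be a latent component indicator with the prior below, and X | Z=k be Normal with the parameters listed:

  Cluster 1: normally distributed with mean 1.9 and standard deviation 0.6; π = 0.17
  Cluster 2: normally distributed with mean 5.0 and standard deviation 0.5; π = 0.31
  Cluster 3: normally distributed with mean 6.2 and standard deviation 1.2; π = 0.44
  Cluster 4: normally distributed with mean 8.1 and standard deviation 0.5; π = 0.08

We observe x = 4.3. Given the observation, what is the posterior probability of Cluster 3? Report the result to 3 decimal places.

0.310

P(component k | x) = P(Z=k)·f_k(x) / marginal(x), where marginal(x) = Σ_j P(Z=j)·f_j(x).
Evaluate each component's likelihood at the observed value:
  L_1 = (1/(0.6·√(2π)))·exp(−(4.3−1.9)²/(2·0.6²)) = 0.664904·exp(-8.00000) = 0.00022305
  L_2 = (1/(0.5·√(2π)))·exp(−(4.3−5.0)²/(2·0.5²)) = 0.797885·exp(-0.98000) = 0.299455
  L_3 = (1/(1.2·√(2π)))·exp(−(4.3−6.2)²/(2·1.2²)) = 0.332452·exp(-1.25347) = 0.0949189
  L_4 = (1/(0.5·√(2π)))·exp(−(4.3−8.1)²/(2·0.5²)) = 0.797885·exp(-28.88000) = 2.28831e-13
Weight by the priors:
  P(Z=1)·L_1 = 0.17 × 0.00022305 = 3.79186e-05
  P(Z=2)·L_2 = 0.31 × 0.299455 = 0.092831
  P(Z=3)·L_3 = 0.44 × 0.0949189 = 0.0417643
  P(Z=4)·L_4 = 0.08 × 2.28831e-13 = 1.83065e-14
Evidence: 3.79186e-05 + 0.092831 + 0.0417643 + 1.83065e-14 = 0.134633
P(Cluster 3 | 4.3) ≈ 0.310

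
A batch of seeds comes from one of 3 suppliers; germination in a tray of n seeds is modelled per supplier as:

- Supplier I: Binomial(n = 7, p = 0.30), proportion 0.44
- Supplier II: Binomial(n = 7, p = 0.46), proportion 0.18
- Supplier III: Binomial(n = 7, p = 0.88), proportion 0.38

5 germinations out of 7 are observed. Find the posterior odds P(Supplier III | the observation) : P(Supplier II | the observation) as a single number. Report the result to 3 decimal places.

The posterior odds equal the prior odds times the likelihood ratio: (π_i/π_j)·(f_i(x)/f_j(x)).
Evaluate each component's likelihood at the observed value:
  f_I = 0.0250047
  f_II = 0.126123
  f_III = 0.159586
0.0606427 / 0.0227022 ≈ 2.671

2.671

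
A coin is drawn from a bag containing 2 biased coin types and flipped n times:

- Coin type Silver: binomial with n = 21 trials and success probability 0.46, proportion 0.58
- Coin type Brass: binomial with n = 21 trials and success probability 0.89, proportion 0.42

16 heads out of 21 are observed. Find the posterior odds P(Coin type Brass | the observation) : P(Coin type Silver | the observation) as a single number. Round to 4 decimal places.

9.7933

Posterior odds = (π_i f_i(x)) / (π_j f_j(x)); the normalising sum cancels.
Component likelihoods at x = 16 heads out of 21:
  p_Silver = 0.00375524
  p_Brass = 0.0507863
Posterior odds = (π_Brass·p_Brass) / (π_Silver·p_Silver) = (0.42·0.0507863) / (0.58·0.00375524) = 0.0213302 / 0.00217804 ≈ 9.7933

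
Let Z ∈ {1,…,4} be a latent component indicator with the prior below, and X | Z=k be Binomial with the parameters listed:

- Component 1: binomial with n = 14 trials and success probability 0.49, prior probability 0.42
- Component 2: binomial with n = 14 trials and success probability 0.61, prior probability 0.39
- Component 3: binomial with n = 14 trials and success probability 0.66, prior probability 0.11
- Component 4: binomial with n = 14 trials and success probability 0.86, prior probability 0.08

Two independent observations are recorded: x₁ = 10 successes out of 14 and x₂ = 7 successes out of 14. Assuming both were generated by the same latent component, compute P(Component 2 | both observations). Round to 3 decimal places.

0.576

The responsibility of component k is π_k f_k(x) divided by Σ_j π_j f_j(x).
Since both observations come from the same component, the likelihood for component k is f_k(x₁)·f_k(x₂).
  L_1 = [0.0540351] × [0.208887] = 0.0112872
  L_2 = [0.165193] × [0.148016] = 0.0244511
  L_3 = [0.209792] × [0.0983348] = 0.0206299
  L_4 = [0.0851002] × [0.00125873] = 0.000107118
Multiply by the mixture weights:
  π_1·L_1 = 0.42 × 0.0112872 = 0.00474063
  π_2·L_2 = 0.39 × 0.0244511 = 0.00953595
  π_3·L_3 = 0.11 × 0.0206299 = 0.00226928
  π_4·L_4 = 0.08 × 0.000107118 = 8.56946e-06
Normaliser: 0.00474063 + 0.00953595 + 0.00226928 + 8.56946e-06 = 0.0165544
So the posterior for Component 2 is 0.00953595 / 0.0165544 ≈ 0.576.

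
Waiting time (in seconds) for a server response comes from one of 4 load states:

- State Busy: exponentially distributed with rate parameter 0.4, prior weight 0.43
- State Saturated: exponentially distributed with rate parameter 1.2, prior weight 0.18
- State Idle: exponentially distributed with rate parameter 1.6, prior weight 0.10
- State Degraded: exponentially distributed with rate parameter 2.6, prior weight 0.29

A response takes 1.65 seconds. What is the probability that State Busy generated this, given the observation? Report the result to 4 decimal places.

0.6329

The responsibility of component k is π_k f_k(x) divided by Σ_j π_j f_j(x).
Exponential densities:
  p_Busy = 0.206741
  p_Saturated = 0.165683
  p_Idle = 0.114178
  p_Degraded = 0.0356328
Weight by the priors:
  π_Busy·p_Busy = 0.43 × 0.206741 = 0.0888984
  π_Saturated·p_Saturated = 0.18 × 0.165683 = 0.029823
  π_Idle·p_Idle = 0.10 × 0.114178 = 0.0114178
  π_Degraded·p_Degraded = 0.29 × 0.0356328 = 0.0103335
Denominator: 0.0888984 + 0.029823 + 0.0114178 + 0.0103335 = 0.140473
P(State Busy | the observation) ≈ 0.6329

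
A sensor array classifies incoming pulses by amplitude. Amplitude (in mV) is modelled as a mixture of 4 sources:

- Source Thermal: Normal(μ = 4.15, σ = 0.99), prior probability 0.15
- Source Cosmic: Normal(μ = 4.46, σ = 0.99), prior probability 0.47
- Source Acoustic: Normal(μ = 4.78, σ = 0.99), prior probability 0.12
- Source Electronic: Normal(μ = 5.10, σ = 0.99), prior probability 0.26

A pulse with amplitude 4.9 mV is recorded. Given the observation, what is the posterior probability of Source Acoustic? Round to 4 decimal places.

0.1306

Posterior ∝ prior × likelihood, so P(k | x) ∝ π_k f_k(x); normalise over all components.
Component likelihoods at x = 4.9 mV:
  f_Thermal = 0.302447
  f_Cosmic = 0.365075
  f_Acoustic = 0.400023
  f_Electronic = 0.394832
Prior × likelihood for each component:
  π_Thermal·f_Thermal = 0.15 × 0.302447 = 0.0453671
  π_Cosmic·f_Cosmic = 0.47 × 0.365075 = 0.171585
  π_Acoustic·f_Acoustic = 0.12 × 0.400023 = 0.0480027
  π_Electronic·f_Electronic = 0.26 × 0.394832 = 0.102656
Evidence: 0.0453671 + 0.171585 + 0.0480027 + 0.102656 = 0.367611
P(Source Acoustic | x) ≈ 0.1306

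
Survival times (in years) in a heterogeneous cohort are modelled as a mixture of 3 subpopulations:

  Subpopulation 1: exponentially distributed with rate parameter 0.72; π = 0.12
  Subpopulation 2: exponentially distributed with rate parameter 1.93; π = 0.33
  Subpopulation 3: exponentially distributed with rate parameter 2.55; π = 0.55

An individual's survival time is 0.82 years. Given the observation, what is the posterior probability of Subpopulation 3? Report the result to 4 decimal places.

0.4923

The responsibility of component k is π_k f_k(x) divided by Σ_j π_j f_j(x).
Component likelihoods at x = 0.82 years:
  p_1 = 0.72·e^(−0.72·0.82) = 0.72·e^(−0.5904) = 0.398956
  p_2 = 1.93·e^(−1.93·0.82) = 1.93·e^(−1.5826) = 0.3965
  p_3 = 2.55·e^(−2.55·0.82) = 2.55·e^(−2.0910) = 0.315087
Unnormalised posteriors:
  π_1·p_1 = 0.12 × 0.398956 = 0.0478747
  π_2·p_2 = 0.33 × 0.3965 = 0.130845
  π_3·p_3 = 0.55 × 0.315087 = 0.173298
Denominator: 0.0478747 + 0.130845 + 0.173298 = 0.352017
So the posterior for Subpopulation 3 is 0.173298 / 0.352017 ≈ 0.4923.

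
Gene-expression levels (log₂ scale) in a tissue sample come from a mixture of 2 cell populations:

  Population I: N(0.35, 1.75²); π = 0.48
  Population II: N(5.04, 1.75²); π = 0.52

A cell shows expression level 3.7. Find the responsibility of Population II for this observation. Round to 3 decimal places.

0.835

Posterior ∝ prior × likelihood, so P(k | x) ∝ w_k f_k(x); normalise over all components.
Evaluate each component's likelihood at the observed value:
  L_I = 0.036487
  L_II = 0.170041
Unnormalised posteriors:
  w_I·L_I = 0.48 × 0.036487 = 0.0175138
  w_II·L_II = 0.52 × 0.170041 = 0.0884215
Sum: 0.0175138 + 0.0884215 = 0.105935
Responsibility of Population II: 0.0884215 / 0.105935 ≈ 0.835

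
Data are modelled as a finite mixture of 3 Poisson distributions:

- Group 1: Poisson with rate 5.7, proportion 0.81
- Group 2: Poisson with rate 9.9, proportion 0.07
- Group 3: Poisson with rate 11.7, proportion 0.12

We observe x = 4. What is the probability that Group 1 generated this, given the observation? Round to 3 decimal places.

Apply Bayes' rule: the posterior for each component is proportional to its prior times its likelihood at x.
Evaluate each component's likelihood at the observed value:
  f_1 = 0.147167
  f_2 = 0.0200823
  f_3 = 0.0064757
Unnormalised posteriors:
  π_1·f_1 = 0.81 × 0.147167 = 0.119205
  π_2·f_2 = 0.07 × 0.0200823 = 0.00140576
  π_3·f_3 = 0.12 × 0.0064757 = 0.000777084
Normaliser: 0.119205 + 0.00140576 + 0.000777084 = 0.121388
So the posterior for Group 1 is 0.119205 / 0.121388 ≈ 0.982.

0.982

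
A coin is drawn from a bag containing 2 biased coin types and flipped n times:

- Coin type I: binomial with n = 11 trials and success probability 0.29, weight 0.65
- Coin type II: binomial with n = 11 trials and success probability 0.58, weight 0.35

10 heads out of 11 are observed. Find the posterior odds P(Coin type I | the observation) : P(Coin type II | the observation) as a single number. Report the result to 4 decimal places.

0.0031

Since P(k|x) ∝ w_k f_k(x), the posterior odds are w_i f_i(x) / (w_j f_j(x)).
Binomial probabilities:
  L_I = 3.28572e-05
  L_II = 0.0199032
Odds = (0.65/0.35) × (3.28572e-05/0.0199032) = 1.85714 × 0.00165086 ≈ 0.0031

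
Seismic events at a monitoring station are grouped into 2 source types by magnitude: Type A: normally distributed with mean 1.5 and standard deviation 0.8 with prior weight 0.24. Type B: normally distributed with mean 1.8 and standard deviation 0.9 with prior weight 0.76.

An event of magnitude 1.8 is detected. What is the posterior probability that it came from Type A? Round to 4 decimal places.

0.2488

By Bayes' theorem, P(k | x) = P(Z=k) f_k(x) / Σ_j P(Z=j) f_j(x).
Normal densities:
  p_A = 0.464819
  p_B = 0.443269
Weight by the priors:
  P(Z=A)·p_A = 0.24 × 0.464819 = 0.111557
  P(Z=B)·p_B = 0.76 × 0.443269 = 0.336885
Evidence: 0.111557 + 0.336885 = 0.448441
Responsibility of Type A: 0.111557 / 0.448441 ≈ 0.2488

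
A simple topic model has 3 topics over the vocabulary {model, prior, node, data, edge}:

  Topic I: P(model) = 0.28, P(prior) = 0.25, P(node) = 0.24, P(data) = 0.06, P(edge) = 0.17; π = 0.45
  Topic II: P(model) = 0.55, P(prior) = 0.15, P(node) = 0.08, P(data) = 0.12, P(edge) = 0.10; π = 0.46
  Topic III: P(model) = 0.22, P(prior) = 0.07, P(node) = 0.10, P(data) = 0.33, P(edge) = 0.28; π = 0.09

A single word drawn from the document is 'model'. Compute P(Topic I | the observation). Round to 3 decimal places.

0.316

Apply Bayes' rule: the posterior for each component is proportional to its prior times its likelihood at x.
Evaluate each component's likelihood at the observed value:
  f_I = 0.28
  f_II = 0.55
  f_III = 0.22
Unnormalised posteriors:
  π_I·f_I = 0.45 × 0.28 = 0.126
  π_II·f_II = 0.46 × 0.55 = 0.253
  π_III·f_III = 0.09 × 0.22 = 0.0198
Marginal: 0.126 + 0.253 + 0.0198 = 0.3988
Responsibility of Topic I: 0.126 / 0.3988 ≈ 0.316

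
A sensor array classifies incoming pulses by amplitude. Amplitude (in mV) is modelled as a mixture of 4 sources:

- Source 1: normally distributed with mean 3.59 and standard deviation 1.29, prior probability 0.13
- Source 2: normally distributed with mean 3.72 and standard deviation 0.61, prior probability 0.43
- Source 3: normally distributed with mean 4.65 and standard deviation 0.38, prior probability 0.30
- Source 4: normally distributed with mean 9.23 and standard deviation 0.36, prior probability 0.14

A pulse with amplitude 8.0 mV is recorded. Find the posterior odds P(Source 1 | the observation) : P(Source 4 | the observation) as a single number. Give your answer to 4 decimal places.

0.2574

Only the two components matter; the odds are (π_i f_i(x)) / (π_j f_j(x)).
Normal densities:
  L_1 = (1/(1.29·√(2π)))·exp(−(8.0−3.59)²/(2·1.29²)) = 0.309258·exp(-5.84343) = 0.000896502
  L_2 = (1/(0.61·√(2π)))·exp(−(8.0−3.72)²/(2·0.61²)) = 0.654004·exp(-24.61489) = 1.33497e-11
  L_3 = (1/(0.38·√(2π)))·exp(−(8.0−4.65)²/(2·0.38²)) = 1.049848·exp(-38.85907) = 1.39587e-17
  L_4 = (1/(0.36·√(2π)))·exp(−(8.0−9.23)²/(2·0.36²)) = 1.108173·exp(-5.83681) = 0.00323381
Posterior odds = (π_1·L_1) / (π_4·L_4) = (0.13·0.000896502) / (0.14·0.00323381) = 0.000116545 / 0.000452734 ≈ 0.2574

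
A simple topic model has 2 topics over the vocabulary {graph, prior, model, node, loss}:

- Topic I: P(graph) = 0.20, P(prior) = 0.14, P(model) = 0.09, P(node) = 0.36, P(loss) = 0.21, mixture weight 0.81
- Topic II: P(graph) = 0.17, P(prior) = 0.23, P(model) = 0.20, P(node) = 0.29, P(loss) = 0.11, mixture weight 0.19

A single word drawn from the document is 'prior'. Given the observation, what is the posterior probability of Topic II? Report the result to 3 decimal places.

0.278

Posterior ∝ prior × likelihood, so P(k | x) ∝ P(Z=k) f_k(x); normalise over all components.
Component likelihoods at x = 'prior':
  p_I = 0.14
  p_II = 0.23
Multiply by the mixture weights:
  P(Z=I)·p_I = 0.81 × 0.14 = 0.1134
  P(Z=II)·p_II = 0.19 × 0.23 = 0.0437
Evidence: 0.1134 + 0.0437 = 0.1571
So the posterior for Topic II is 0.0437 / 0.1571 ≈ 0.278.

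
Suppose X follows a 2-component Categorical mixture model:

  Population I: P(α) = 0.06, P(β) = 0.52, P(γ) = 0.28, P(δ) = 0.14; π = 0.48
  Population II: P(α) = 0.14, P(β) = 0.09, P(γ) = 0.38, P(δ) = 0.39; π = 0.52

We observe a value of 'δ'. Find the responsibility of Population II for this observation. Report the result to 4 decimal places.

P(component k | x) = π_k·f_k(x) / marginal(x), where marginal(x) = Σ_j π_j·f_j(x).
Component likelihoods at x = 'δ':
  f_I = 0.14
  f_II = 0.39
Multiply by the mixture weights:
  π_I·f_I = 0.48 × 0.14 = 0.0672
  π_II·f_II = 0.52 × 0.39 = 0.2028
Evidence: 0.0672 + 0.2028 = 0.27
P(Population II | 'δ') ≈ 0.7511

0.7511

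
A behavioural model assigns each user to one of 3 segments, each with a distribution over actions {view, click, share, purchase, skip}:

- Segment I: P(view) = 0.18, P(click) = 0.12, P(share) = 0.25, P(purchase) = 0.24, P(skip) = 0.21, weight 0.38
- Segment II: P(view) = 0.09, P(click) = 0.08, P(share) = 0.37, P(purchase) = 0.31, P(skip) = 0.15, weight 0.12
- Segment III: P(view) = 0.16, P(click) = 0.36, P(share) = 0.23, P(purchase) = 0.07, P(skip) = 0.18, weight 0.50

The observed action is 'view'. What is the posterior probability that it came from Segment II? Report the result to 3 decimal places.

0.068

The responsibility of component k is π_k f_k(x) divided by Σ_j π_j f_j(x).
Component likelihoods at x = 'view':
  f_I = 0.18
  f_II = 0.09
  f_III = 0.16
Weight by the priors:
  π_I·f_I = 0.38 × 0.18 = 0.0684
  π_II·f_II = 0.12 × 0.09 = 0.0108
  π_III·f_III = 0.50 × 0.16 = 0.08
Sum: 0.0684 + 0.0108 + 0.08 = 0.1592
Responsibility of Segment II: 0.0108 / 0.1592 ≈ 0.068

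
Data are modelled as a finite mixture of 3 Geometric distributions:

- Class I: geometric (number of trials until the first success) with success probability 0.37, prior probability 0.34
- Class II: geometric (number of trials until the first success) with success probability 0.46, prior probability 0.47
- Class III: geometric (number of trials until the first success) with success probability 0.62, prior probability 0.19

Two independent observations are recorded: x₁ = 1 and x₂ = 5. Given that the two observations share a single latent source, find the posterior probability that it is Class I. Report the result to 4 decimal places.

Apply Bayes' rule: the posterior for each component is proportional to its prior times its likelihood at x.
Since both observations come from the same component, the likelihood for component k is f_k(x₁)·f_k(x₂).
  f_I = [0.37] × [0.058286] = 0.0215658
  f_II = [0.46] × [0.0391141] = 0.0179925
  f_III = [0.62] × [0.0129278] = 0.00801526
Multiply by the mixture weights:
  π_I·f_I = 0.34 × 0.0215658 = 0.00733237
  π_II·f_II = 0.47 × 0.0179925 = 0.00845646
  π_III·f_III = 0.19 × 0.00801526 = 0.0015229
Evidence: 0.00733237 + 0.00845646 + 0.0015229 = 0.0173117
P(Class I | x) ≈ 0.4235

0.4235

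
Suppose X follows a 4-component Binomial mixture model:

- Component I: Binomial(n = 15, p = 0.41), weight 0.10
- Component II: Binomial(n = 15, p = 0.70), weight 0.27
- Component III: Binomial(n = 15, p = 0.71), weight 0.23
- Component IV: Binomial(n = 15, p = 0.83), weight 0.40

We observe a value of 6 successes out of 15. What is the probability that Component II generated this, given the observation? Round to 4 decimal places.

Posterior ∝ prior × likelihood, so P(k | x) ∝ π_k f_k(x); normalise over all components.
Component likelihoods at x = 6 successes out of 15:
  p_I = C(15,6)·0.41^6·0.59^9 = 5005·0.0047501·0.008663 = 0.205956
  p_II = C(15,6)·0.70^6·0.30^9 = 5005·0.117649·1.9683e-05 = 0.01159
  p_III = C(15,6)·0.71^6·0.29^9 = 5005·0.1281·1.45071e-05 = 0.00930114
  p_IV = C(15,6)·0.83^6·0.17^9 = 5005·0.32694·1.18588e-07 = 0.00019405
Unnormalised posteriors:
  π_I·p_I = 0.10 × 0.205956 = 0.0205956
  π_II·p_II = 0.27 × 0.01159 = 0.0031293
  π_III·p_III = 0.23 × 0.00930114 = 0.00213926
  π_IV·p_IV = 0.40 × 0.00019405 = 7.76199e-05
Normaliser: 0.0205956 + 0.0031293 + 0.00213926 + 7.76199e-05 = 0.0259418
P(Component II | data) = 0.0031293 / 0.0259418 ≈ 0.1206

0.1206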